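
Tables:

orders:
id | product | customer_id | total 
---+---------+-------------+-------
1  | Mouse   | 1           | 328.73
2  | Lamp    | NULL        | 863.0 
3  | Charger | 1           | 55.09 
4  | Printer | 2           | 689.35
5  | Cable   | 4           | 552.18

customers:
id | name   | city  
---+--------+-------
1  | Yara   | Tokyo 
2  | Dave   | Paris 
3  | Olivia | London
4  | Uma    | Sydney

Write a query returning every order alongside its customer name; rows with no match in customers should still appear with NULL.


LEFT JOIN keeps every row from orders (the left table); where customer_id has no match in customers, the customer columns become NULL. Walk through each order:
  - order 1 (Mouse): customer_id=1 -> matches Yara
  - order 2 (Lamp): customer_id=NULL, no match -> kept with NULL
  - order 3 (Charger): customer_id=1 -> matches Yara
  - order 4 (Printer): customer_id=2 -> matches Dave
  - order 5 (Cable): customer_id=4 -> matches Uma
All 5 rows appear; 1 has NULL customer.

SQL:
SELECT a.product, b.name AS customer
FROM orders a
LEFT JOIN customers b ON a.customer_id = b.id

Result:
product | customer
--------+---------
Mouse   | Yara    
Lamp    | NULL    
Charger | Yara    
Printer | Dave    
Cable   | Uma     


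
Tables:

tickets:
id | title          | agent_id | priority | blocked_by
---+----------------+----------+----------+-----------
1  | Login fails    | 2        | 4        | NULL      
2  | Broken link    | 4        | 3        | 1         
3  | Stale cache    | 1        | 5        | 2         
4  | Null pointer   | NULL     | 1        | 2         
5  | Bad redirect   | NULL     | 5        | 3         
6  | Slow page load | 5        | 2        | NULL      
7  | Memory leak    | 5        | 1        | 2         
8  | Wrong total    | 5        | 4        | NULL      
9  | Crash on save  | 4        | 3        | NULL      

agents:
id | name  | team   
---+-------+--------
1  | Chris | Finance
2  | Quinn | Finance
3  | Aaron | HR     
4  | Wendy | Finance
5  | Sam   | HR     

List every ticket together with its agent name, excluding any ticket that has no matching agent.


INNER JOIN keeps only tickets rows whose agent_id matches an id in agents. Walk through each ticket:
  - ticket 1 (Login fails): agent_id=2 -> matches Quinn
  - ticket 2 (Broken link): agent_id=4 -> matches Wendy
  - ticket 3 (Stale cache): agent_id=1 -> matches Chris
  - ticket 4 (Null pointer): agent_id=NULL, no match -> dropped
  - ticket 5 (Bad redirect): agent_id=NULL, no match -> dropped
  - ticket 6 (Slow page load): agent_id=5 -> matches Sam
  - ticket 7 (Memory leak): agent_id=5 -> matches Sam
  - ticket 8 (Wrong total): agent_id=5 -> matches Sam
  - ticket 9 (Crash on save): agent_id=4 -> matches Wendy
So 2 of 9 rows are dropped.

SQL:
SELECT a.title, b.name AS agent
FROM tickets a
INNER JOIN agents b ON a.agent_id = b.id

Result:
title          | agent
---------------+------
Login fails    | Quinn
Broken link    | Wendy
Stale cache    | Chris
Slow page load | Sam  
Memory leak    | Sam  
Wrong total    | Sam  
Crash on save  | Wendy


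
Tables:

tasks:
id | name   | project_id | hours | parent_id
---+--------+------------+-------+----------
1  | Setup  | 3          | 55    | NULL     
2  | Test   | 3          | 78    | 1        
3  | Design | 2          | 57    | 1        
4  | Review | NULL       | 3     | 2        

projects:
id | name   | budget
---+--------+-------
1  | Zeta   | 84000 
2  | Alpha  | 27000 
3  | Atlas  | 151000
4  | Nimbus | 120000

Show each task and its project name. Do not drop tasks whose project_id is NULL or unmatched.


LEFT JOIN keeps every row from tasks (the left table); where project_id has no match in projects, the project columns become NULL. Walk through each task:
  - task 1 (Setup): project_id=3 -> matches Atlas
  - task 2 (Test): project_id=3 -> matches Atlas
  - task 3 (Design): project_id=2 -> matches Alpha
  - task 4 (Review): project_id=NULL, no match -> kept with NULL
All 4 rows appear; 1 has NULL project.

SQL:
SELECT a.name, b.name AS project
FROM tasks a
LEFT JOIN projects b ON a.project_id = b.id

Result:
name   | project
-------+--------
Setup  | Atlas  
Test   | Atlas  
Design | Alpha  
Review | NULL   


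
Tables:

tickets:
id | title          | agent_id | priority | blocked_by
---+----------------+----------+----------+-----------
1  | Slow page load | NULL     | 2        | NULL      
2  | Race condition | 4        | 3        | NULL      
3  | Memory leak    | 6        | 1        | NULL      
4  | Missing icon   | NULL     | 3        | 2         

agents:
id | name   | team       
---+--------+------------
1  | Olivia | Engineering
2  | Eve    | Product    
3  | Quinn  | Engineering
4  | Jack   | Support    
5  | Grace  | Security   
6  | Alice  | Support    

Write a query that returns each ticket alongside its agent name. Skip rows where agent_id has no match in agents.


INNER JOIN keeps only tickets rows whose agent_id matches an id in agents. Walk through each ticket:
  - ticket 1 (Slow page load): agent_id=NULL, no match -> dropped
  - ticket 2 (Race condition): agent_id=4 -> matches Jack
  - ticket 3 (Memory leak): agent_id=6 -> matches Alice
  - ticket 4 (Missing icon): agent_id=NULL, no match -> dropped
So 2 of 4 rows are dropped.

SQL:
SELECT a.title, b.name AS agent
FROM tickets a
INNER JOIN agents b ON a.agent_id = b.id

Result:
title          | agent
---------------+------
Race condition | Jack 
Memory leak    | Alice


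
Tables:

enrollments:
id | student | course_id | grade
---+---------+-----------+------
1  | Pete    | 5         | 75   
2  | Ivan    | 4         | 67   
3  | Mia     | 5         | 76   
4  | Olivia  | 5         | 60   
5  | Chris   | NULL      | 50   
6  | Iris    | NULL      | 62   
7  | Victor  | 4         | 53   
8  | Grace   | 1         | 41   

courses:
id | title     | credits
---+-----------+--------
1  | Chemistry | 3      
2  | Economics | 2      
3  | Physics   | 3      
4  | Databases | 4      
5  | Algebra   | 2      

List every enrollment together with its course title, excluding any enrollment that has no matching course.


INNER JOIN keeps only enrollments rows whose course_id matches an id in courses. Walk through each enrollment:
  - enrollment 1 (Pete): course_id=5 -> matches Algebra
  - enrollment 2 (Ivan): course_id=4 -> matches Databases
  - enrollment 3 (Mia): course_id=5 -> matches Algebra
  - enrollment 4 (Olivia): course_id=5 -> matches Algebra
  - enrollment 5 (Chris): course_id=NULL, no match -> dropped
  - enrollment 6 (Iris): course_id=NULL, no match -> dropped
  - enrollment 7 (Victor): course_id=4 -> matches Databases
  - enrollment 8 (Grace): course_id=1 -> matches Chemistry
So 2 of 8 rows are dropped.

SQL:
SELECT a.student, b.title AS course
FROM enrollments a
INNER JOIN courses b ON a.course_id = b.id

Result:
student | course   
--------+----------
Pete    | Algebra  
Ivan    | Databases
Mia     | Algebra  
Olivia  | Algebra  
Victor  | Databases
Grace   | Chemistry


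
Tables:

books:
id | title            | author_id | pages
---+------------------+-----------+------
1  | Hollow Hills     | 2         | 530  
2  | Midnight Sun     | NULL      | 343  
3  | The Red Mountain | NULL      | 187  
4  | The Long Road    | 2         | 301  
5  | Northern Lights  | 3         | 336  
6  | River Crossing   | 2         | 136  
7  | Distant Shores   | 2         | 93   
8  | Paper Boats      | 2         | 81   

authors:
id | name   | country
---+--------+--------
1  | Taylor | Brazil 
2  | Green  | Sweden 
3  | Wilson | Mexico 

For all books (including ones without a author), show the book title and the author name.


LEFT JOIN keeps every row from books (the left table); where author_id has no match in authors, the author columns become NULL. Walk through each book:
  - book 1 (Hollow Hills): author_id=2 -> matches Green
  - book 2 (Midnight Sun): author_id=NULL, no match -> kept with NULL
  - book 3 (The Red Mountain): author_id=NULL, no match -> kept with NULL
  - book 4 (The Long Road): author_id=2 -> matches Green
  - book 5 (Northern Lights): author_id=3 -> matches Wilson
  - book 6 (River Crossing): author_id=2 -> matches Green
  - book 7 (Distant Shores): author_id=2 -> matches Green
  - book 8 (Paper Boats): author_id=2 -> matches Green
All 8 rows appear; 2 have NULL author.

SQL:
SELECT a.title, b.name AS author
FROM books a
LEFT JOIN authors b ON a.author_id = b.id

Result:
title            | author
-----------------+-------
Hollow Hills     | Green 
Midnight Sun     | NULL  
The Red Mountain | NULL  
The Long Road    | Green 
Northern Lights  | Wilson
River Crossing   | Green 
Distant Shores   | Green 
Paper Boats      | Green 


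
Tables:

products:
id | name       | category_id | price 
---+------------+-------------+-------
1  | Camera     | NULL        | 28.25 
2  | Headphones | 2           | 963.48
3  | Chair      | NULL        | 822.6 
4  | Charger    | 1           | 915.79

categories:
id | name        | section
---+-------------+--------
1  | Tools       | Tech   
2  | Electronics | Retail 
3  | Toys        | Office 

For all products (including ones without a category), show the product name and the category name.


LEFT JOIN keeps every row from products (the left table); where category_id has no match in categories, the category columns become NULL. Walk through each product:
  - product 1 (Camera): category_id=NULL, no match -> kept with NULL
  - product 2 (Headphones): category_id=2 -> matches Electronics
  - product 3 (Chair): category_id=NULL, no match -> kept with NULL
  - product 4 (Charger): category_id=1 -> matches Tools
All 4 rows appear; 2 have NULL category.

SQL:
SELECT a.name, b.name AS category
FROM products a
LEFT JOIN categories b ON a.category_id = b.id

Result:
name       | category   
-----------+------------
Camera     | NULL       
Headphones | Electronics
Chair      | NULL       
Charger    | Tools      


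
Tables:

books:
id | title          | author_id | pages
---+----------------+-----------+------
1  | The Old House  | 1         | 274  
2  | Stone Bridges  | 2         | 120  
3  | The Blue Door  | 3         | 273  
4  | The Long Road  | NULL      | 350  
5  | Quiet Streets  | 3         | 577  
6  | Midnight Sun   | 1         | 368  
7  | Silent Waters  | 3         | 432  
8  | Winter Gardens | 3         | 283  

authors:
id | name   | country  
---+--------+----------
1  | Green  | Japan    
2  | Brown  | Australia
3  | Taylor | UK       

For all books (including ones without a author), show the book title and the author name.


LEFT JOIN keeps every row from books (the left table); where author_id has no match in authors, the author columns become NULL. Walk through each book:
  - book 1 (The Old House): author_id=1 -> matches Green
  - book 2 (Stone Bridges): author_id=2 -> matches Brown
  - book 3 (The Blue Door): author_id=3 -> matches Taylor
  - book 4 (The Long Road): author_id=NULL, no match -> kept with NULL
  - book 5 (Quiet Streets): author_id=3 -> matches Taylor
  - book 6 (Midnight Sun): author_id=1 -> matches Green
  - book 7 (Silent Waters): author_id=3 -> matches Taylor
  - book 8 (Winter Gardens): author_id=3 -> matches Taylor
All 8 rows appear; 1 has NULL author.

SQL:
SELECT a.title, b.name AS author
FROM books a
LEFT JOIN authors b ON a.author_id = b.id

Result:
title          | author
---------------+-------
The Old House  | Green 
Stone Bridges  | Brown 
The Blue Door  | Taylor
The Long Road  | NULL  
Quiet Streets  | Taylor
Midnight Sun   | Green 
Silent Waters  | Taylor
Winter Gardens | Taylor


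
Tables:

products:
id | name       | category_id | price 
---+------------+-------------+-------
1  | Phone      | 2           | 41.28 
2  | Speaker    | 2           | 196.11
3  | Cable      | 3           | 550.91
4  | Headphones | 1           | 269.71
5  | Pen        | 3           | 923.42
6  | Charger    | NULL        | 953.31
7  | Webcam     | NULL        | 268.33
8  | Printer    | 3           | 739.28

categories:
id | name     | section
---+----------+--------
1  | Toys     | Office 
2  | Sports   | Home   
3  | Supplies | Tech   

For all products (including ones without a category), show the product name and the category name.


LEFT JOIN keeps every row from products (the left table); where category_id has no match in categories, the category columns become NULL. Walk through each product:
  - product 1 (Phone): category_id=2 -> matches Sports
  - product 2 (Speaker): category_id=2 -> matches Sports
  - product 3 (Cable): category_id=3 -> matches Supplies
  - product 4 (Headphones): category_id=1 -> matches Toys
  - product 5 (Pen): category_id=3 -> matches Supplies
  - product 6 (Charger): category_id=NULL, no match -> kept with NULL
  - product 7 (Webcam): category_id=NULL, no match -> kept with NULL
  - product 8 (Printer): category_id=3 -> matches Supplies
All 8 rows appear; 2 have NULL category.

SQL:
SELECT a.name, b.name AS category
FROM products a
LEFT JOIN categories b ON a.category_id = b.id

Result:
name       | category
-----------+---------
Phone      | Sports  
Speaker    | Sports  
Cable      | Supplies
Headphones | Toys    
Pen        | Supplies
Charger    | NULL    
Webcam     | NULL    
Printer    | Supplies


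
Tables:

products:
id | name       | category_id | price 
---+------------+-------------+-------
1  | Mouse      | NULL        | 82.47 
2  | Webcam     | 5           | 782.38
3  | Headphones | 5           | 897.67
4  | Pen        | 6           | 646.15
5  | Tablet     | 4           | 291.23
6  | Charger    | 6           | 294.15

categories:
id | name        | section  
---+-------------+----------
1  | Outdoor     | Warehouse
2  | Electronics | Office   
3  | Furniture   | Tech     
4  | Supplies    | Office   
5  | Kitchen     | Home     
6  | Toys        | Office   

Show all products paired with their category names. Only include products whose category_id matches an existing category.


INNER JOIN keeps only products rows whose category_id matches an id in categories. Walk through each product:
  - product 1 (Mouse): category_id=NULL, no match -> dropped
  - product 2 (Webcam): category_id=5 -> matches Kitchen
  - product 3 (Headphones): category_id=5 -> matches Kitchen
  - product 4 (Pen): category_id=6 -> matches Toys
  - product 5 (Tablet): category_id=4 -> matches Supplies
  - product 6 (Charger): category_id=6 -> matches Toys
So 1 of 6 rows is dropped.

SQL:
SELECT a.name, b.name AS category
FROM products a
INNER JOIN categories b ON a.category_id = b.id

Result:
name       | category
-----------+---------
Webcam     | Kitchen 
Headphones | Kitchen 
Pen        | Toys    
Tablet     | Supplies
Charger    | Toys    


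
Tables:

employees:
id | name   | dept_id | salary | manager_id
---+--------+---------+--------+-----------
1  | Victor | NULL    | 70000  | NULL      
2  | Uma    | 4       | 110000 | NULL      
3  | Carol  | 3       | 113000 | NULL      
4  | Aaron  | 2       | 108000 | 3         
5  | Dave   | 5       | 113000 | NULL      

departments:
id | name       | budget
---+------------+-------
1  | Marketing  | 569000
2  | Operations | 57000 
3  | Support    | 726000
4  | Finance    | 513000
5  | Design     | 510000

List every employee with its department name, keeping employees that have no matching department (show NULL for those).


LEFT JOIN keeps every row from employees (the left table); where dept_id has no match in departments, the department columns become NULL. Walk through each employee:
  - employee 1 (Victor): dept_id=NULL, no match -> kept with NULL
  - employee 2 (Uma): dept_id=4 -> matches Finance
  - employee 3 (Carol): dept_id=3 -> matches Support
  - employee 4 (Aaron): dept_id=2 -> matches Operations
  - employee 5 (Dave): dept_id=5 -> matches Design
All 5 rows appear; 1 has NULL department.

SQL:
SELECT a.name, b.name AS department
FROM employees a
LEFT JOIN departments b ON a.dept_id = b.id

Result:
name   | department
-------+-----------
Victor | NULL      
Uma    | Finance   
Carol  | Support   
Aaron  | Operations
Dave   | Design    


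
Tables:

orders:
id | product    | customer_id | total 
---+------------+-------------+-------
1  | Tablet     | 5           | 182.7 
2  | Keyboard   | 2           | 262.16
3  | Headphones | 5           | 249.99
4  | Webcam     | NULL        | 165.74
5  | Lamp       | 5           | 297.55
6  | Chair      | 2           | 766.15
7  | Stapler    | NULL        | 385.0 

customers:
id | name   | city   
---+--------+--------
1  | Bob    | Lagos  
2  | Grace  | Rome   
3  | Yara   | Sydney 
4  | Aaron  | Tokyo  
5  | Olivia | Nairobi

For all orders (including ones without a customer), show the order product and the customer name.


LEFT JOIN keeps every row from orders (the left table); where customer_id has no match in customers, the customer columns become NULL. Walk through each order:
  - order 1 (Tablet): customer_id=5 -> matches Olivia
  - order 2 (Keyboard): customer_id=2 -> matches Grace
  - order 3 (Headphones): customer_id=5 -> matches Olivia
  - order 4 (Webcam): customer_id=NULL, no match -> kept with NULL
  - order 5 (Lamp): customer_id=5 -> matches Olivia
  - order 6 (Chair): customer_id=2 -> matches Grace
  - order 7 (Stapler): customer_id=NULL, no match -> kept with NULL
All 7 rows appear; 2 have NULL customer.

SQL:
SELECT a.product, b.name AS customer
FROM orders a
LEFT JOIN customers b ON a.customer_id = b.id

Result:
product    | customer
-----------+---------
Tablet     | Olivia  
Keyboard   | Grace   
Headphones | Olivia  
Webcam     | NULL    
Lamp       | Olivia  
Chair      | Grace   
Stapler    | NULL    


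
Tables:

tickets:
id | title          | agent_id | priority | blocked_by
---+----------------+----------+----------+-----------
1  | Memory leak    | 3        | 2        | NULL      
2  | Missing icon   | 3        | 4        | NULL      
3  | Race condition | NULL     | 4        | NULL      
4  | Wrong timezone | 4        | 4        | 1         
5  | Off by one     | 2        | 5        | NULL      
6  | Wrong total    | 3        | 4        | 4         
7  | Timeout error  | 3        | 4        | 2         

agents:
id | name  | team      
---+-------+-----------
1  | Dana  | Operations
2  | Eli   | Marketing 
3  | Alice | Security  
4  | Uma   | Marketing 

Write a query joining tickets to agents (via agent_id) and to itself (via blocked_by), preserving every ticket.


Two LEFT JOINs from the same base table tickets: one to agents via agent_id, one to tickets itself via blocked_by. Both are LEFT so every ticket is preserved.
Match against agents:
  - ticket 1 (Memory leak): agent_id=3 -> matches Alice
  - ticket 2 (Missing icon): agent_id=3 -> matches Alice
  - ticket 3 (Race condition): agent_id=NULL, no match -> kept with NULL
  - ticket 4 (Wrong timezone): agent_id=4 -> matches Uma
  - ticket 5 (Off by one): agent_id=2 -> matches Eli
  - ticket 6 (Wrong total): agent_id=3 -> matches Alice
  - ticket 7 (Timeout error): agent_id=3 -> matches Alice
Match against tickets (self):
  - ticket 1 (Memory leak): blocked_by=NULL -> NULL
  - ticket 2 (Missing icon): blocked_by=NULL -> NULL
  - ticket 3 (Race condition): blocked_by=NULL -> NULL
  - ticket 4 (Wrong timezone): blocked_by=1 -> Memory leak
  - ticket 5 (Off by one): blocked_by=NULL -> NULL
  - ticket 6 (Wrong total): blocked_by=4 -> Wrong timezone
  - ticket 7 (Timeout error): blocked_by=2 -> Missing icon

SQL:
SELECT a.title, b.name AS agent, c.title AS blocked_by
FROM tickets a
LEFT JOIN agents b ON a.agent_id = b.id
LEFT JOIN tickets c ON a.blocked_by = c.id

Result:
title          | agent | blocked_by    
---------------+-------+---------------
Memory leak    | Alice | NULL          
Missing icon   | Alice | NULL          
Race condition | NULL  | NULL          
Wrong timezone | Uma   | Memory leak   
Off by one     | Eli   | NULL          
Wrong total    | Alice | Wrong timezone
Timeout error  | Alice | Missing icon  


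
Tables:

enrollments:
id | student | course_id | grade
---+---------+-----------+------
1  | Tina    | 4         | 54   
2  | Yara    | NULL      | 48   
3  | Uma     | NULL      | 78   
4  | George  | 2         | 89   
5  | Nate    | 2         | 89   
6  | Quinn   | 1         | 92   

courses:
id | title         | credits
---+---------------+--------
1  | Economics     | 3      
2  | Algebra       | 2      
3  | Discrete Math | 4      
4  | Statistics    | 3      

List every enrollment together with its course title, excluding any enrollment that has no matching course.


INNER JOIN keeps only enrollments rows whose course_id matches an id in courses. Walk through each enrollment:
  - enrollment 1 (Tina): course_id=4 -> matches Statistics
  - enrollment 2 (Yara): course_id=NULL, no match -> dropped
  - enrollment 3 (Uma): course_id=NULL, no match -> dropped
  - enrollment 4 (George): course_id=2 -> matches Algebra
  - enrollment 5 (Nate): course_id=2 -> matches Algebra
  - enrollment 6 (Quinn): course_id=1 -> matches Economics
So 2 of 6 rows are dropped.

SQL:
SELECT a.student, b.title AS course
FROM enrollments a
INNER JOIN courses b ON a.course_id = b.id

Result:
student | course    
--------+-----------
Tina    | Statistics
George  | Algebra   
Nate    | Algebra   
Quinn   | Economics 


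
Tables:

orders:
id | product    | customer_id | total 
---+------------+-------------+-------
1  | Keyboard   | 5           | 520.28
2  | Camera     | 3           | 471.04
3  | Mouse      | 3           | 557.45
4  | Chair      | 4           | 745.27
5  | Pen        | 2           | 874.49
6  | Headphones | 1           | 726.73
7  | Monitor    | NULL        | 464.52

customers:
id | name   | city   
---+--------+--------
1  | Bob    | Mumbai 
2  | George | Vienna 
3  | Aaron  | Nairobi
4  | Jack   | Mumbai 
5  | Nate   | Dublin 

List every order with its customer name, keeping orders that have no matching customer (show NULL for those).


LEFT JOIN keeps every row from orders (the left table); where customer_id has no match in customers, the customer columns become NULL. Walk through each order:
  - order 1 (Keyboard): customer_id=5 -> matches Nate
  - order 2 (Camera): customer_id=3 -> matches Aaron
  - order 3 (Mouse): customer_id=3 -> matches Aaron
  - order 4 (Chair): customer_id=4 -> matches Jack
  - order 5 (Pen): customer_id=2 -> matches George
  - order 6 (Headphones): customer_id=1 -> matches Bob
  - order 7 (Monitor): customer_id=NULL, no match -> kept with NULL
All 7 rows appear; 1 has NULL customer.

SQL:
SELECT a.product, b.name AS customer
FROM orders a
LEFT JOIN customers b ON a.customer_id = b.id

Result:
product    | customer
-----------+---------
Keyboard   | Nate    
Camera     | Aaron   
Mouse      | Aaron   
Chair      | Jack    
Pen        | George  
Headphones | Bob     
Monitor    | NULL    


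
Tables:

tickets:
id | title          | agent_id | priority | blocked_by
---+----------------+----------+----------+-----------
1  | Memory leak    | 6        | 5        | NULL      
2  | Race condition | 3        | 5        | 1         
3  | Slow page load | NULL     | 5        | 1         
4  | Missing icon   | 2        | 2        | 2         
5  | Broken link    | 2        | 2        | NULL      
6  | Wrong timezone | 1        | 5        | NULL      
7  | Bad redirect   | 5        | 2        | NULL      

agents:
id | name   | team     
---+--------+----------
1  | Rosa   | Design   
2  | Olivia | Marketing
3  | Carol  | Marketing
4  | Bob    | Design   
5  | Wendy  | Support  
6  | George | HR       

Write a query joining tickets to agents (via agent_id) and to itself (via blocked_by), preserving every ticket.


Two LEFT JOINs from the same base table tickets: one to agents via agent_id, one to tickets itself via blocked_by. Both are LEFT so every ticket is preserved.
Match against agents:
  - ticket 1 (Memory leak): agent_id=6 -> matches George
  - ticket 2 (Race condition): agent_id=3 -> matches Carol
  - ticket 3 (Slow page load): agent_id=NULL, no match -> kept with NULL
  - ticket 4 (Missing icon): agent_id=2 -> matches Olivia
  - ticket 5 (Broken link): agent_id=2 -> matches Olivia
  - ticket 6 (Wrong timezone): agent_id=1 -> matches Rosa
  - ticket 7 (Bad redirect): agent_id=5 -> matches Wendy
Match against tickets (self):
  - ticket 1 (Memory leak): blocked_by=NULL -> NULL
  - ticket 2 (Race condition): blocked_by=1 -> Memory leak
  - ticket 3 (Slow page load): blocked_by=1 -> Memory leak
  - ticket 4 (Missing icon): blocked_by=2 -> Race condition
  - ticket 5 (Broken link): blocked_by=NULL -> NULL
  - ticket 6 (Wrong timezone): blocked_by=NULL -> NULL
  - ticket 7 (Bad redirect): blocked_by=NULL -> NULL

SQL:
SELECT a.title, b.name AS agent, c.title AS blocked_by
FROM tickets a
LEFT JOIN agents b ON a.agent_id = b.id
LEFT JOIN tickets c ON a.blocked_by = c.id

Result:
title          | agent  | blocked_by    
---------------+--------+---------------
Memory leak    | George | NULL          
Race condition | Carol  | Memory leak   
Slow page load | NULL   | Memory leak   
Missing icon   | Olivia | Race condition
Broken link    | Olivia | NULL          
Wrong timezone | Rosa   | NULL          
Bad redirect   | Wendy  | NULL          


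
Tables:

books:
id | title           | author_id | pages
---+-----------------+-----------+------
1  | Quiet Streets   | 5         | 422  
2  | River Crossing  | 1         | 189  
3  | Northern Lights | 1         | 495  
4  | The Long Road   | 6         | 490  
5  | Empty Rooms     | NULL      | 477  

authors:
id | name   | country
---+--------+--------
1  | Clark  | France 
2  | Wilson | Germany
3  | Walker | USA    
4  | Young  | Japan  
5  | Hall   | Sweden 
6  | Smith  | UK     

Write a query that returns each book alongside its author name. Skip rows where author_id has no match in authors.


INNER JOIN keeps only books rows whose author_id matches an id in authors. Walk through each book:
  - book 1 (Quiet Streets): author_id=5 -> matches Hall
  - book 2 (River Crossing): author_id=1 -> matches Clark
  - book 3 (Northern Lights): author_id=1 -> matches Clark
  - book 4 (The Long Road): author_id=6 -> matches Smith
  - book 5 (Empty Rooms): author_id=NULL, no match -> dropped
So 1 of 5 rows is dropped.

SQL:
SELECT a.title, b.name AS author
FROM books a
INNER JOIN authors b ON a.author_id = b.id

Result:
title           | author
----------------+-------
Quiet Streets   | Hall  
River Crossing  | Clark 
Northern Lights | Clark 
The Long Road   | Smith 


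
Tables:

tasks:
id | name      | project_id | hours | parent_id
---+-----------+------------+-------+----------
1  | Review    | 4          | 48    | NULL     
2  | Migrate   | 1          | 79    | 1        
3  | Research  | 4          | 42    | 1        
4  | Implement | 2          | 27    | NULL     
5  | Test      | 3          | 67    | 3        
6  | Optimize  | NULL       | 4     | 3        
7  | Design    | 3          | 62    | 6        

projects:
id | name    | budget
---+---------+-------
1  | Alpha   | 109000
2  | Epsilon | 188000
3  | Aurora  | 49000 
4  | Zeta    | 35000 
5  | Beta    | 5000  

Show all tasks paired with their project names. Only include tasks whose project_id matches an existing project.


INNER JOIN keeps only tasks rows whose project_id matches an id in projects. Walk through each task:
  - task 1 (Review): project_id=4 -> matches Zeta
  - task 2 (Migrate): project_id=1 -> matches Alpha
  - task 3 (Research): project_id=4 -> matches Zeta
  - task 4 (Implement): project_id=2 -> matches Epsilon
  - task 5 (Test): project_id=3 -> matches Aurora
  - task 6 (Optimize): project_id=NULL, no match -> dropped
  - task 7 (Design): project_id=3 -> matches Aurora
So 1 of 7 rows is dropped.

SQL:
SELECT a.name, b.name AS project
FROM tasks a
INNER JOIN projects b ON a.project_id = b.id

Result:
name      | project
----------+--------
Review    | Zeta   
Migrate   | Alpha  
Research  | Zeta   
Implement | Epsilon
Test      | Aurora 
Design    | Aurora 


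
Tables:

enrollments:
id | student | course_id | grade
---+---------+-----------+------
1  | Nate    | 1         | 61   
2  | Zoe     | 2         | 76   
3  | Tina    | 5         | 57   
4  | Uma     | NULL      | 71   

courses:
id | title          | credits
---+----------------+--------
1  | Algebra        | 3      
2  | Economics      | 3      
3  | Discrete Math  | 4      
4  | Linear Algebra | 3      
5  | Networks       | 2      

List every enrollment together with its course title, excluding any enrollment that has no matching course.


INNER JOIN keeps only enrollments rows whose course_id matches an id in courses. Walk through each enrollment:
  - enrollment 1 (Nate): course_id=1 -> matches Algebra
  - enrollment 2 (Zoe): course_id=2 -> matches Economics
  - enrollment 3 (Tina): course_id=5 -> matches Networks
  - enrollment 4 (Uma): course_id=NULL, no match -> dropped
So 1 of 4 rows is dropped.

SQL:
SELECT a.student, b.title AS course
FROM enrollments a
INNER JOIN courses b ON a.course_id = b.id

Result:
student | course   
--------+----------
Nate    | Algebra  
Zoe     | Economics
Tina    | Networks 


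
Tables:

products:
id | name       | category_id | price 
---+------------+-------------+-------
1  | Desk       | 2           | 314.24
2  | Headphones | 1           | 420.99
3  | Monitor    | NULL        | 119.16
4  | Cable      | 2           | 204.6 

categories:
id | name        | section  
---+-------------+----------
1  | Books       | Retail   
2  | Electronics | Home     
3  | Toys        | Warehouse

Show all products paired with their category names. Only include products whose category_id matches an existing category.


INNER JOIN keeps only products rows whose category_id matches an id in categories. Walk through each product:
  - product 1 (Desk): category_id=2 -> matches Electronics
  - product 2 (Headphones): category_id=1 -> matches Books
  - product 3 (Monitor): category_id=NULL, no match -> dropped
  - product 4 (Cable): category_id=2 -> matches Electronics
So 1 of 4 rows is dropped.

SQL:
SELECT a.name, b.name AS category
FROM products a
INNER JOIN categories b ON a.category_id = b.id

Result:
name       | category   
-----------+------------
Desk       | Electronics
Headphones | Books      
Cable      | Electronics


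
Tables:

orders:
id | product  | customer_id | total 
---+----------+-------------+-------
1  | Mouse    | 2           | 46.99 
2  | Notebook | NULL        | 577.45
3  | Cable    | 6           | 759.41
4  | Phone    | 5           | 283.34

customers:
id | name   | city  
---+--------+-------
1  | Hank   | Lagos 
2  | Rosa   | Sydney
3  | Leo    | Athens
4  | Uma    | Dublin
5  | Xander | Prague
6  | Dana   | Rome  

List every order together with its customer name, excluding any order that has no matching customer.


INNER JOIN keeps only orders rows whose customer_id matches an id in customers. Walk through each order:
  - order 1 (Mouse): customer_id=2 -> matches Rosa
  - order 2 (Notebook): customer_id=NULL, no match -> dropped
  - order 3 (Cable): customer_id=6 -> matches Dana
  - order 4 (Phone): customer_id=5 -> matches Xander
So 1 of 4 rows is dropped.

SQL:
SELECT a.product, b.name AS customer
FROM orders a
INNER JOIN customers b ON a.customer_id = b.id

Result:
product | customer
--------+---------
Mouse   | Rosa    
Cable   | Dana    
Phone   | Xander  


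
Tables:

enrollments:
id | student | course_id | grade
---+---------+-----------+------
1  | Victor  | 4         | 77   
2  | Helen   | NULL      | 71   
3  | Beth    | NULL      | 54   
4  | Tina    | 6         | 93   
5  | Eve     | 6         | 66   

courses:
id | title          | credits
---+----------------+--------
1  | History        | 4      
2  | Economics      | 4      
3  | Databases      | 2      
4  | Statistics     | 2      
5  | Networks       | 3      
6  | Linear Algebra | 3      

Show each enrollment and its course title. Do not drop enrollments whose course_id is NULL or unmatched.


LEFT JOIN keeps every row from enrollments (the left table); where course_id has no match in courses, the course columns become NULL. Walk through each enrollment:
  - enrollment 1 (Victor): course_id=4 -> matches Statistics
  - enrollment 2 (Helen): course_id=NULL, no match -> kept with NULL
  - enrollment 3 (Beth): course_id=NULL, no match -> kept with NULL
  - enrollment 4 (Tina): course_id=6 -> matches Linear Algebra
  - enrollment 5 (Eve): course_id=6 -> matches Linear Algebra
All 5 rows appear; 2 have NULL course.

SQL:
SELECT a.student, b.title AS course
FROM enrollments a
LEFT JOIN courses b ON a.course_id = b.id

Result:
student | course        
--------+---------------
Victor  | Statistics    
Helen   | NULL          
Beth    | NULL          
Tina    | Linear Algebra
Eve     | Linear Algebra


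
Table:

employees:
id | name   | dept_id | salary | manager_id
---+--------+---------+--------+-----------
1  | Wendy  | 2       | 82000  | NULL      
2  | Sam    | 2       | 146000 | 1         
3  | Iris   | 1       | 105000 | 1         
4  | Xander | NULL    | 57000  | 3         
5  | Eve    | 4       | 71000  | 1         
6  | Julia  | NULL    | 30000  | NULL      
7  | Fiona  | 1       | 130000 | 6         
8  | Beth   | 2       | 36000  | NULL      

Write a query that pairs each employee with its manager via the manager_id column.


This is a self-join: employees is joined to a second copy of itself, matching each row's manager_id to another row's id. Use LEFT JOIN so rows with manager_id=NULL are kept.
  - employee 1 (Wendy): manager_id=NULL -> NULL
  - employee 2 (Sam): manager_id=1 -> Wendy
  - employee 3 (Iris): manager_id=1 -> Wendy
  - employee 4 (Xander): manager_id=3 -> Iris
  - employee 5 (Eve): manager_id=1 -> Wendy
  - employee 6 (Julia): manager_id=NULL -> NULL
  - employee 7 (Fiona): manager_id=6 -> Julia
  - employee 8 (Beth): manager_id=NULL -> NULL

SQL:
SELECT a.name AS item, b.name AS manager
FROM employees a
LEFT JOIN employees b ON a.manager_id = b.id

Result:
item   | manager
-------+--------
Wendy  | NULL   
Sam    | Wendy  
Iris   | Wendy  
Xander | Iris   
Eve    | Wendy  
Julia  | NULL   
Fiona  | Julia  
Beth   | NULL   


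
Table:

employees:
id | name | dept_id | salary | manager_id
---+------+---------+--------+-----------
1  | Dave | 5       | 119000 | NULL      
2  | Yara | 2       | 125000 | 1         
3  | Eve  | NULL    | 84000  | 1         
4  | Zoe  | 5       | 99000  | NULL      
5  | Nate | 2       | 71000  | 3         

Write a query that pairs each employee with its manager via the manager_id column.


This is a self-join: employees is joined to a second copy of itself, matching each row's manager_id to another row's id. Use LEFT JOIN so rows with manager_id=NULL are kept.
  - employee 1 (Dave): manager_id=NULL -> NULL
  - employee 2 (Yara): manager_id=1 -> Dave
  - employee 3 (Eve): manager_id=1 -> Dave
  - employee 4 (Zoe): manager_id=NULL -> NULL
  - employee 5 (Nate): manager_id=3 -> Eve

SQL:
SELECT a.name AS item, b.name AS manager
FROM employees a
LEFT JOIN employees b ON a.manager_id = b.id

Result:
item | manager
-----+--------
Dave | NULL   
Yara | Dave   
Eve  | Dave   
Zoe  | NULL   
Nate | Eve    


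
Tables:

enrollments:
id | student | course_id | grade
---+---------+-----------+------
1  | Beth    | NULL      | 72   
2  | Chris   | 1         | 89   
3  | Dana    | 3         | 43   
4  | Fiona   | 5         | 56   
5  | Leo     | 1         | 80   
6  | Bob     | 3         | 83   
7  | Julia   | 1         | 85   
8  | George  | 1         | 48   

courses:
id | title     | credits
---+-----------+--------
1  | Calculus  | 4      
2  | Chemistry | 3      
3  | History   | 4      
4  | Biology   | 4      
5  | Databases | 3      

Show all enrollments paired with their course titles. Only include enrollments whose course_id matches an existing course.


INNER JOIN keeps only enrollments rows whose course_id matches an id in courses. Walk through each enrollment:
  - enrollment 1 (Beth): course_id=NULL, no match -> dropped
  - enrollment 2 (Chris): course_id=1 -> matches Calculus
  - enrollment 3 (Dana): course_id=3 -> matches History
  - enrollment 4 (Fiona): course_id=5 -> matches Databases
  - enrollment 5 (Leo): course_id=1 -> matches Calculus
  - enrollment 6 (Bob): course_id=3 -> matches History
  - enrollment 7 (Julia): course_id=1 -> matches Calculus
  - enrollment 8 (George): course_id=1 -> matches Calculus
So 1 of 8 rows is dropped.

SQL:
SELECT a.student, b.title AS course
FROM enrollments a
INNER JOIN courses b ON a.course_id = b.id

Result:
student | course   
--------+----------
Chris   | Calculus 
Dana    | History  
Fiona   | Databases
Leo     | Calculus 
Bob     | History  
Julia   | Calculus 
George  | Calculus 


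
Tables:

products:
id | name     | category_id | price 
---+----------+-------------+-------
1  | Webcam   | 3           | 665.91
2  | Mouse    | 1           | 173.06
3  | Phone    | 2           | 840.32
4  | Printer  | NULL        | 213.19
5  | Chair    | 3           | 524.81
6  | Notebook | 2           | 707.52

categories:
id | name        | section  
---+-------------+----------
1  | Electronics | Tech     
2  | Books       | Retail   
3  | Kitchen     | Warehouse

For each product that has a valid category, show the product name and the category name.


INNER JOIN keeps only products rows whose category_id matches an id in categories. Walk through each product:
  - product 1 (Webcam): category_id=3 -> matches Kitchen
  - product 2 (Mouse): category_id=1 -> matches Electronics
  - product 3 (Phone): category_id=2 -> matches Books
  - product 4 (Printer): category_id=NULL, no match -> dropped
  - product 5 (Chair): category_id=3 -> matches Kitchen
  - product 6 (Notebook): category_id=2 -> matches Books
So 1 of 6 rows is dropped.

SQL:
SELECT a.name, b.name AS category
FROM products a
INNER JOIN categories b ON a.category_id = b.id

Result:
name     | category   
---------+------------
Webcam   | Kitchen    
Mouse    | Electronics
Phone    | Books      
Chair    | Kitchen    
Notebook | Books      


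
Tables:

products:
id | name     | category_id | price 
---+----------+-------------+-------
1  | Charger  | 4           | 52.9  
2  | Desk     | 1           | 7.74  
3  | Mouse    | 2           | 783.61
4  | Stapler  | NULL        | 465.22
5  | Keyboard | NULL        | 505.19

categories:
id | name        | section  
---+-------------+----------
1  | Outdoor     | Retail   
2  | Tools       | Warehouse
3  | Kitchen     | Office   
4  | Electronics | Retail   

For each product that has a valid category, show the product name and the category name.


INNER JOIN keeps only products rows whose category_id matches an id in categories. Walk through each product:
  - product 1 (Charger): category_id=4 -> matches Electronics
  - product 2 (Desk): category_id=1 -> matches Outdoor
  - product 3 (Mouse): category_id=2 -> matches Tools
  - product 4 (Stapler): category_id=NULL, no match -> dropped
  - product 5 (Keyboard): category_id=NULL, no match -> dropped
So 2 of 5 rows are dropped.

SQL:
SELECT a.name, b.name AS category
FROM products a
INNER JOIN categories b ON a.category_id = b.id

Result:
name    | category   
--------+------------
Charger | Electronics
Desk    | Outdoor    
Mouse   | Tools      


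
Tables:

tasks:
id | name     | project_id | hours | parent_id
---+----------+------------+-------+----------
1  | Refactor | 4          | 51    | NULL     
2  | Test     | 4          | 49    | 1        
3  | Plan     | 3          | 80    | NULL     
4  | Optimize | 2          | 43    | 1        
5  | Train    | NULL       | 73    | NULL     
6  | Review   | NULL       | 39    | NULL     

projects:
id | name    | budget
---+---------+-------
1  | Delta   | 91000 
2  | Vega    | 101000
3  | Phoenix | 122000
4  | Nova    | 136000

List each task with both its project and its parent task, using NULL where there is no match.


Two LEFT JOINs from the same base table tasks: one to projects via project_id, one to tasks itself via parent_id. Both are LEFT so every task is preserved.
Match against projects:
  - task 1 (Refactor): project_id=4 -> matches Nova
  - task 2 (Test): project_id=4 -> matches Nova
  - task 3 (Plan): project_id=3 -> matches Phoenix
  - task 4 (Optimize): project_id=2 -> matches Vega
  - task 5 (Train): project_id=NULL, no match -> kept with NULL
  - task 6 (Review): project_id=NULL, no match -> kept with NULL
Match against tasks (self):
  - task 1 (Refactor): parent_id=NULL -> NULL
  - task 2 (Test): parent_id=1 -> Refactor
  - task 3 (Plan): parent_id=NULL -> NULL
  - task 4 (Optimize): parent_id=1 -> Refactor
  - task 5 (Train): parent_id=NULL -> NULL
  - task 6 (Review): parent_id=NULL -> NULL

SQL:
SELECT a.name, b.name AS project, c.name AS parent
FROM tasks a
LEFT JOIN projects b ON a.project_id = b.id
LEFT JOIN tasks c ON a.parent_id = c.id

Result:
name     | project | parent  
---------+---------+---------
Refactor | Nova    | NULL    
Test     | Nova    | Refactor
Plan     | Phoenix | NULL    
Optimize | Vega    | Refactor
Train    | NULL    | NULL    
Review   | NULL    | NULL    
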